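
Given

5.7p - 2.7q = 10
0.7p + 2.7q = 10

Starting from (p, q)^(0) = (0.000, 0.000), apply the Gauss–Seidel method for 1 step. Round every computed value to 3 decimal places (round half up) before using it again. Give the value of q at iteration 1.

3.249

Iteration 1:
  p = (10 - (-2.7)·0.000) / (5.7) = 1.754
  q = (10 - (0.7)·1.754) / (2.7) = 3.249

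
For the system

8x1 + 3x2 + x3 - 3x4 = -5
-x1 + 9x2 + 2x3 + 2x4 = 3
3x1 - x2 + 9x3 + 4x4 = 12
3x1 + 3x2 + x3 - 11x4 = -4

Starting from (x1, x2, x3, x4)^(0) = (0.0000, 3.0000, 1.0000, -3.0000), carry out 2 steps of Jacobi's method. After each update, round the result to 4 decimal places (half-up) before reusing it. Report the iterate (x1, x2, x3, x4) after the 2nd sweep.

Iteration 1:
  x1 = (-5 - (3)·3.0000 - (1)·1.0000 - (-3)·-3.0000) / (8) = -3.0000
  x2 = (3 - (-1)·0.0000 - (2)·1.0000 - (2)·-3.0000) / (9) = 0.7778
  x3 = (12 - (3)·0.0000 - (-1)·3.0000 - (4)·-3.0000) / (9) = 3.0000
  x4 = (-4 - (3)·0.0000 - (3)·3.0000 - (1)·1.0000) / (-11) = 1.2727
Iteration 2:
  x1 = (-5 - (3)·0.7778 - (1)·3.0000 - (-3)·1.2727) / (8) = -0.8144
  x2 = (3 - (-1)·-3.0000 - (2)·3.0000 - (2)·1.2727) / (9) = -0.9495
  x3 = (12 - (3)·-3.0000 - (-1)·0.7778 - (4)·1.2727) / (9) = 1.8541
  x4 = (-4 - (3)·-3.0000 - (3)·0.7778 - (1)·3.0000) / (-11) = 0.0303

(-0.8144, -0.9495, 1.8541, 0.0303)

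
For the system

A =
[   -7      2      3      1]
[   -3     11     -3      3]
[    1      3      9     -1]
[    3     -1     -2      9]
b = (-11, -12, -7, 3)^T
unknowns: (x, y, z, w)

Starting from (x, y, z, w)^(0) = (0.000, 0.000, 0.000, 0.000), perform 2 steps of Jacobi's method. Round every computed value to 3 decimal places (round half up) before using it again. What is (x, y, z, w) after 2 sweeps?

Iteration 1:
  x = (-11 - (2)·0.000 - (3)·0.000 - (1)·0.000) / (-7) = 1.571
  y = (-12 - (-3)·0.000 - (-3)·0.000 - (3)·0.000) / (11) = -1.091
  z = (-7 - (1)·0.000 - (3)·0.000 - (-1)·0.000) / (9) = -0.778
  w = (3 - (3)·0.000 - (-1)·0.000 - (-2)·0.000) / (9) = 0.333
Iteration 2:
  x = (-11 - (2)·-1.091 - (3)·-0.778 - (1)·0.333) / (-7) = 0.974
  y = (-12 - (-3)·1.571 - (-3)·-0.778 - (3)·0.333) / (11) = -0.965
  z = (-7 - (1)·1.571 - (3)·-1.091 - (-1)·0.333) / (9) = -0.552
  w = (3 - (3)·1.571 - (-1)·-1.091 - (-2)·-0.778) / (9) = -0.484

(0.974, -0.965, -0.552, -0.484)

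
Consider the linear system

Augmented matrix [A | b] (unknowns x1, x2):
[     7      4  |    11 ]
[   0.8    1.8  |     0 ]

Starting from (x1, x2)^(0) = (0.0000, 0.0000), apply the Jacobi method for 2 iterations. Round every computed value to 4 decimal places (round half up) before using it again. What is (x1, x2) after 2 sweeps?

(1.5714, -0.6984)

Iteration 1:
  x1 = (11 - (4)·0.0000) / (7) = 1.5714
  x2 = (0 - (0.8)·0.0000) / (1.8) = 0.0000
Iteration 2:
  x1 = (11 - (4)·0.0000) / (7) = 1.5714
  x2 = (0 - (0.8)·1.5714) / (1.8) = -0.6984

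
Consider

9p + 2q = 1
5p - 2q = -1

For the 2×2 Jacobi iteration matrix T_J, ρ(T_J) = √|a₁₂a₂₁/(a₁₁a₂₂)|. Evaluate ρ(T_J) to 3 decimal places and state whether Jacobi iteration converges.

a₁₂a₂₁/(a₁₁a₂₂) = (2)·(5) / ((9)·(-2)) = -0.555556
ρ = √|-0.555556| = √0.555556 = 0.745
ρ < 1, so Jacobi converges

0.745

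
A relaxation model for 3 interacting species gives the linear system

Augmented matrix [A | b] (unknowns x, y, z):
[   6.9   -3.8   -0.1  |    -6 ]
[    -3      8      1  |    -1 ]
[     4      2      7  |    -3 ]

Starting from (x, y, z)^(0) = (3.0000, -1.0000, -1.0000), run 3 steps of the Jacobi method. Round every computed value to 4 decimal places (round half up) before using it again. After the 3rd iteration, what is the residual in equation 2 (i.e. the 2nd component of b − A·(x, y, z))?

-2.2697

Iteration 1:
  x = (-6 - (-3.8)·-1.0000 - (-0.1)·-1.0000) / (6.9) = -1.4348
  y = (-1 - (-3)·3.0000 - (1)·-1.0000) / (8) = 1.1250
  z = (-3 - (4)·3.0000 - (2)·-1.0000) / (7) = -1.8571
Iteration 2:
  x = (-6 - (-3.8)·1.1250 - (-0.1)·-1.8571) / (6.9) = -0.2769
  y = (-1 - (-3)·-1.4348 - (1)·-1.8571) / (8) = -0.4309
  z = (-3 - (4)·-1.4348 - (2)·1.1250) / (7) = 0.0699
Iteration 3:
  x = (-6 - (-3.8)·-0.4309 - (-0.1)·0.0699) / (6.9) = -1.1059
  y = (-1 - (-3)·-0.2769 - (1)·0.0699) / (8) = -0.2376
  z = (-3 - (4)·-0.2769 - (2)·-0.4309) / (7) = -0.1472
Residual b − A·x = (0.7131, -2.2697, 2.9292)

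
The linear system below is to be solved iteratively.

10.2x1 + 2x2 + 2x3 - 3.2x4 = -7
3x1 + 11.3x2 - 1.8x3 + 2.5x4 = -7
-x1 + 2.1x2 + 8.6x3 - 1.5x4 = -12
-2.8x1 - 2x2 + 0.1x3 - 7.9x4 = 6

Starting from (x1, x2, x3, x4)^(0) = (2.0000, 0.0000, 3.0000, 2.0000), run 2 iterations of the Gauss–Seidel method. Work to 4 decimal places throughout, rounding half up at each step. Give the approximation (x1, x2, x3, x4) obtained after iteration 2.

(-0.5428, -0.5410, -1.4029, -0.4479)

Iteration 1:
  x1 = (-7 - (2)·0.0000 - (2)·3.0000 - (-3.2)·2.0000) / (10.2) = -0.6471
  x2 = (-7 - (3)·-0.6471 - (-1.8)·3.0000 - (2.5)·2.0000) / (11.3) = -0.4123
  x3 = (-12 - (-1)·-0.6471 - (2.1)·-0.4123 - (-1.5)·2.0000) / (8.6) = -1.0211
  x4 = (6 - (-2.8)·-0.6471 - (-2)·-0.4123 - (0.1)·-1.0211) / (-7.9) = -0.4387
Iteration 2:
  x1 = (-7 - (2)·-0.4123 - (2)·-1.0211 - (-3.2)·-0.4387) / (10.2) = -0.5428
  x2 = (-7 - (3)·-0.5428 - (-1.8)·-1.0211 - (2.5)·-0.4387) / (11.3) = -0.5410
  x3 = (-12 - (-1)·-0.5428 - (2.1)·-0.5410 - (-1.5)·-0.4387) / (8.6) = -1.4029
  x4 = (6 - (-2.8)·-0.5428 - (-2)·-0.5410 - (0.1)·-1.4029) / (-7.9) = -0.4479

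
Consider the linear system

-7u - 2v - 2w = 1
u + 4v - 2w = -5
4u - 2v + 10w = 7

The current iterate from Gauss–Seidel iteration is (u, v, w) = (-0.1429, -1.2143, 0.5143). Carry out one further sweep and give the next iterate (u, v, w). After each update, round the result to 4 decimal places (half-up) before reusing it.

(0.0571, -1.0071, 0.4757)

One sweep:
  u = (1 - (-2)·-1.2143 - (-2)·0.5143) / (-7) = 0.0571
  v = (-5 - (1)·0.0571 - (-2)·0.5143) / (4) = -1.0071
  w = (7 - (4)·0.0571 - (-2)·-1.0071) / (10) = 0.4757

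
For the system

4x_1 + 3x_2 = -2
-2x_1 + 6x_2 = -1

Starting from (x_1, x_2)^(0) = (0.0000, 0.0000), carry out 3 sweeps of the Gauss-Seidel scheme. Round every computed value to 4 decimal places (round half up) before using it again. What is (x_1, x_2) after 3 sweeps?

(-0.3125, -0.2708)

Iteration 1:
  x_1 = (-2 - (3)·0.0000) / (4) = -0.5000
  x_2 = (-1 - (-2)·-0.5000) / (6) = -0.3333
Iteration 2:
  x_1 = (-2 - (3)·-0.3333) / (4) = -0.2500
  x_2 = (-1 - (-2)·-0.2500) / (6) = -0.2500
Iteration 3:
  x_1 = (-2 - (3)·-0.2500) / (4) = -0.3125
  x_2 = (-1 - (-2)·-0.3125) / (6) = -0.2708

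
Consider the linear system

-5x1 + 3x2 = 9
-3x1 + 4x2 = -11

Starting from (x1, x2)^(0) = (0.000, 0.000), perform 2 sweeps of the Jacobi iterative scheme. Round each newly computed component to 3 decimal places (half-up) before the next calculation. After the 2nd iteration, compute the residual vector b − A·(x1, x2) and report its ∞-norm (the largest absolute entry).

4.950

Iteration 1:
  x1 = (9 - (3)·0.000) / (-5) = -1.800
  x2 = (-11 - (-3)·0.000) / (4) = -2.750
Iteration 2:
  x1 = (9 - (3)·-2.750) / (-5) = -3.450
  x2 = (-11 - (-3)·-1.800) / (4) = -4.100
Residual b − A·x = (4.050, -4.950); ∞-norm = 4.950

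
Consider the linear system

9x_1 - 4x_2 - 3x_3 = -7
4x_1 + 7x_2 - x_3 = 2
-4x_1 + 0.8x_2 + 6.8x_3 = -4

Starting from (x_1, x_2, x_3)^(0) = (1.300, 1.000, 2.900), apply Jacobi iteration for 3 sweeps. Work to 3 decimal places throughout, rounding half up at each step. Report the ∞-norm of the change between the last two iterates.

0.826

Iteration 1:
  x_1 = (-7 - (-4)·1.000 - (-3)·2.900) / (9) = 0.633
  x_2 = (2 - (4)·1.300 - (-1)·2.900) / (7) = -0.043
  x_3 = (-4 - (-4)·1.300 - (0.8)·1.000) / (6.8) = 0.059
Iteration 2:
  x_1 = (-7 - (-4)·-0.043 - (-3)·0.059) / (9) = -0.777
  x_2 = (2 - (4)·0.633 - (-1)·0.059) / (7) = -0.068
  x_3 = (-4 - (-4)·0.633 - (0.8)·-0.043) / (6.8) = -0.211
Iteration 3:
  x_1 = (-7 - (-4)·-0.068 - (-3)·-0.211) / (9) = -0.878
  x_2 = (2 - (4)·-0.777 - (-1)·-0.211) / (7) = 0.700
  x_3 = (-4 - (-4)·-0.777 - (0.8)·-0.068) / (6.8) = -1.037
Change: (-0.101, 0.768, -0.826) → max |·| = 0.826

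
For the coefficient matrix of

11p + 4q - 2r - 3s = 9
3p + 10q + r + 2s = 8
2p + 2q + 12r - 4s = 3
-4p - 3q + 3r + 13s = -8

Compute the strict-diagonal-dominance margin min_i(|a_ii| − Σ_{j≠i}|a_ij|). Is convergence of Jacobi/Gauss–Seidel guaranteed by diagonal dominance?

row 1: |11| − (4+2+3) = 2
row 2: |10| − (3+1+2) = 4
row 3: |12| − (2+2+4) = 4
row 4: |13| − (4+3+3) = 3
minimum over rows = 2 → strictly diagonally dominant (convergence guaranteed)

2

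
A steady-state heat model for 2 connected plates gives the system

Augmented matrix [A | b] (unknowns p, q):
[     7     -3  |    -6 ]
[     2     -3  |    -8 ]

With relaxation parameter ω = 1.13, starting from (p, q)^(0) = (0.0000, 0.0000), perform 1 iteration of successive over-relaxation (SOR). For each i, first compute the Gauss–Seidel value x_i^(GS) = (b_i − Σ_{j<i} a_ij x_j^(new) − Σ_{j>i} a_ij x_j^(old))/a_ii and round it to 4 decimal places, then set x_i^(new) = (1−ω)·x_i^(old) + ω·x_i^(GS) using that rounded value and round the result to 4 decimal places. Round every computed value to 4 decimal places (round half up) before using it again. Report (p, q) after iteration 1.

(-0.9685, 2.2837)

Iteration 1:
  p: GS value = (-6 - (-3)·0.0000) / (7) = -0.8571;  p ← (1−ω)·0.0000 + ω·-0.8571 = -0.9685
  q: GS value = (-8 - (2)·-0.9685) / (-3) = 2.0210;  q ← (1−ω)·0.0000 + ω·2.0210 = 2.2837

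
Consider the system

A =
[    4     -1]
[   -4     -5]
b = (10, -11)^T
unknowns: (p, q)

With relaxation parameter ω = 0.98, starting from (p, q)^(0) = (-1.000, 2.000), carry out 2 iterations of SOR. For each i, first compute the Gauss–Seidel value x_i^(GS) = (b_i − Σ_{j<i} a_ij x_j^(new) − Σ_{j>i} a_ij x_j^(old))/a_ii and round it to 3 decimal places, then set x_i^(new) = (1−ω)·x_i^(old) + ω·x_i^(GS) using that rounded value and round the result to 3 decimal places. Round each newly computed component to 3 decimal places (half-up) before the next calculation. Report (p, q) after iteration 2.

(2.486, 0.205)

Iteration 1:
  p: GS value = (10 - (-1)·2.000) / (4) = 3.000;  p ← (1−ω)·-1.000 + ω·3.000 = 2.920
  q: GS value = (-11 - (-4)·2.920) / (-5) = -0.136;  q ← (1−ω)·2.000 + ω·-0.136 = -0.093
Iteration 2:
  p: GS value = (10 - (-1)·-0.093) / (4) = 2.477;  p ← (1−ω)·2.920 + ω·2.477 = 2.486
  q: GS value = (-11 - (-4)·2.486) / (-5) = 0.211;  q ← (1−ω)·-0.093 + ω·0.211 = 0.205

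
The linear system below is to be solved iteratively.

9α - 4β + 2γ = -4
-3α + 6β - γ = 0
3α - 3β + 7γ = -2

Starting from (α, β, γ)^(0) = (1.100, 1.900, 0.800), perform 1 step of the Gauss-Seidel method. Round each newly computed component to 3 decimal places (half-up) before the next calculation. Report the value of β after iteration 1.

0.244

Iteration 1:
  α = (-4 - (-4)·1.900 - (2)·0.800) / (9) = 0.222
  β = (0 - (-3)·0.222 - (-1)·0.800) / (6) = 0.244
  γ = (-2 - (3)·0.222 - (-3)·0.244) / (7) = -0.276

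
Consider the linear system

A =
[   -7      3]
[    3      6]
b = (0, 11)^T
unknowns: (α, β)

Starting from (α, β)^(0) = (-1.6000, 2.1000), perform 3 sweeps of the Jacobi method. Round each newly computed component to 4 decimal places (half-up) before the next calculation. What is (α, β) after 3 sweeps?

(0.5928, 1.2690)

Iteration 1:
  α = (0 - (3)·2.1000) / (-7) = 0.9000
  β = (11 - (3)·-1.6000) / (6) = 2.6333
Iteration 2:
  α = (0 - (3)·2.6333) / (-7) = 1.1286
  β = (11 - (3)·0.9000) / (6) = 1.3833
Iteration 3:
  α = (0 - (3)·1.3833) / (-7) = 0.5928
  β = (11 - (3)·1.1286) / (6) = 1.2690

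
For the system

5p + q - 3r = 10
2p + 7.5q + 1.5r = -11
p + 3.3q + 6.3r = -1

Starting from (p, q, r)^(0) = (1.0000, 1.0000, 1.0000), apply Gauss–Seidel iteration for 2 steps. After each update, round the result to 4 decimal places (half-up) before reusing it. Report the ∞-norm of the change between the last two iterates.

0.4625

Iteration 1:
  p = (10 - (1)·1.0000 - (-3)·1.0000) / (5) = 2.4000
  q = (-11 - (2)·2.4000 - (1.5)·1.0000) / (7.5) = -2.3067
  r = (-1 - (1)·2.4000 - (3.3)·-2.3067) / (6.3) = 0.6686
Iteration 2:
  p = (10 - (1)·-2.3067 - (-3)·0.6686) / (5) = 2.8625
  q = (-11 - (2)·2.8625 - (1.5)·0.6686) / (7.5) = -2.3637
  r = (-1 - (1)·2.8625 - (3.3)·-2.3637) / (6.3) = 0.6250
Change: (0.4625, -0.0570, -0.0436) → max |·| = 0.4625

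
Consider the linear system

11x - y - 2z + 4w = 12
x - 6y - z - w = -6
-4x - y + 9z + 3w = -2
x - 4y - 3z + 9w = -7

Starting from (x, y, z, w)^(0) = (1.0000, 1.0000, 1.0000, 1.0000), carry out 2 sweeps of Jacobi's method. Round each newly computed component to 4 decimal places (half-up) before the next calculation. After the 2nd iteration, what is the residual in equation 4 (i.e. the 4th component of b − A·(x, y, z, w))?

Iteration 1:
  x = (12 - (-1)·1.0000 - (-2)·1.0000 - (4)·1.0000) / (11) = 1.0000
  y = (-6 - (1)·1.0000 - (-1)·1.0000 - (-1)·1.0000) / (-6) = 0.8333
  z = (-2 - (-4)·1.0000 - (-1)·1.0000 - (3)·1.0000) / (9) = 0.0000
  w = (-7 - (1)·1.0000 - (-4)·1.0000 - (-3)·1.0000) / (9) = -0.1111
Iteration 2:
  x = (12 - (-1)·0.8333 - (-2)·0.0000 - (4)·-0.1111) / (11) = 1.2071
  y = (-6 - (1)·1.0000 - (-1)·0.0000 - (-1)·-0.1111) / (-6) = 1.1852
  z = (-2 - (-4)·1.0000 - (-1)·0.8333 - (3)·-0.1111) / (9) = 0.3518
  w = (-7 - (1)·1.0000 - (-4)·0.8333 - (-3)·0.0000) / (9) = -0.5185
Residual b − A·x = (2.6847, -0.2626, 2.4029, 2.2556)

2.2556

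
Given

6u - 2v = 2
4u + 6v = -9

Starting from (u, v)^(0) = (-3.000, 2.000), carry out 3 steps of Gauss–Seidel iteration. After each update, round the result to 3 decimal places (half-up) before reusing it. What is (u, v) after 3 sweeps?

(-0.080, -1.447)

Iteration 1:
  u = (2 - (-2)·2.000) / (6) = 1.000
  v = (-9 - (4)·1.000) / (6) = -2.167
Iteration 2:
  u = (2 - (-2)·-2.167) / (6) = -0.389
  v = (-9 - (4)·-0.389) / (6) = -1.241
Iteration 3:
  u = (2 - (-2)·-1.241) / (6) = -0.080
  v = (-9 - (4)·-0.080) / (6) = -1.447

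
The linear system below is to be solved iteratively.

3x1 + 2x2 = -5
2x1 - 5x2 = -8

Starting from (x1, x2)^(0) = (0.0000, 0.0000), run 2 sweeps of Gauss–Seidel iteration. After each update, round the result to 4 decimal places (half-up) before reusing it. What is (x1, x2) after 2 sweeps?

(-2.2889, 0.6844)

Iteration 1:
  x1 = (-5 - (2)·0.0000) / (3) = -1.6667
  x2 = (-8 - (2)·-1.6667) / (-5) = 0.9333
Iteration 2:
  x1 = (-5 - (2)·0.9333) / (3) = -2.2889
  x2 = (-8 - (2)·-2.2889) / (-5) = 0.6844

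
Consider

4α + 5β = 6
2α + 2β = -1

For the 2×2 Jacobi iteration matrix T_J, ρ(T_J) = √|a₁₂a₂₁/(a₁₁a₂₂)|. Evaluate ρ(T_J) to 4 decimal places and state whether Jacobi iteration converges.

a₁₂a₂₁/(a₁₁a₂₂) = (5)·(2) / ((4)·(2)) = 1.250000
ρ = √|1.250000| = √1.250000 = 1.1180
ρ > 1, so Jacobi diverges

1.1180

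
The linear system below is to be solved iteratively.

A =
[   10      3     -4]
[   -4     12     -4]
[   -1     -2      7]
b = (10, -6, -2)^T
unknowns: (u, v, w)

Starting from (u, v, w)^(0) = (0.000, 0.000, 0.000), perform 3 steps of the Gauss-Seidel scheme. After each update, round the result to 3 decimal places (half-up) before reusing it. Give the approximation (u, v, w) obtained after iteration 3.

Iteration 1:
  u = (10 - (3)·0.000 - (-4)·0.000) / (10) = 1.000
  v = (-6 - (-4)·1.000 - (-4)·0.000) / (12) = -0.167
  w = (-2 - (-1)·1.000 - (-2)·-0.167) / (7) = -0.191
Iteration 2:
  u = (10 - (3)·-0.167 - (-4)·-0.191) / (10) = 0.974
  v = (-6 - (-4)·0.974 - (-4)·-0.191) / (12) = -0.239
  w = (-2 - (-1)·0.974 - (-2)·-0.239) / (7) = -0.215
Iteration 3:
  u = (10 - (3)·-0.239 - (-4)·-0.215) / (10) = 0.986
  v = (-6 - (-4)·0.986 - (-4)·-0.215) / (12) = -0.243
  w = (-2 - (-1)·0.986 - (-2)·-0.243) / (7) = -0.214

(0.986, -0.243, -0.214)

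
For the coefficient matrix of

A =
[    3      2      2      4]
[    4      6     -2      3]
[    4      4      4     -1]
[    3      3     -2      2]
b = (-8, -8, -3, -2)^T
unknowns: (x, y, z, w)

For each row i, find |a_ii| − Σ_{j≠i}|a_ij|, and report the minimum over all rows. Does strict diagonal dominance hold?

-6

row 1: |3| − (2+2+4) = -5
row 2: |6| − (4+2+3) = -3
row 3: |4| − (4+4+1) = -5
row 4: |2| − (3+3+2) = -6
minimum over rows = -6 → not strictly diagonally dominant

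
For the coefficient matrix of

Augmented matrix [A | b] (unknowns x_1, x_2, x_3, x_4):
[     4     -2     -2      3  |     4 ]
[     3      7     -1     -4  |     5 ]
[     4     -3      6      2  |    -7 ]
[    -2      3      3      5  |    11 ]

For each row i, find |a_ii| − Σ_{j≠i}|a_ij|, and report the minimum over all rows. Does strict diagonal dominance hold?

row 1: |4| − (2+2+3) = -3
row 2: |7| − (3+1+4) = -1
row 3: |6| − (4+3+2) = -3
row 4: |5| − (2+3+3) = -3
minimum over rows = -3 → not strictly diagonally dominant

-3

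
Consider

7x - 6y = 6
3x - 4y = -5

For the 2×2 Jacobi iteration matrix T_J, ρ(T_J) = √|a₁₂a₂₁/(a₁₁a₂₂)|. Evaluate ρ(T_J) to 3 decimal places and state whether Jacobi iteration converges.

0.802

a₁₂a₂₁/(a₁₁a₂₂) = (-6)·(3) / ((7)·(-4)) = 0.642857
ρ = √|0.642857| = √0.642857 = 0.802
ρ < 1, so Jacobi converges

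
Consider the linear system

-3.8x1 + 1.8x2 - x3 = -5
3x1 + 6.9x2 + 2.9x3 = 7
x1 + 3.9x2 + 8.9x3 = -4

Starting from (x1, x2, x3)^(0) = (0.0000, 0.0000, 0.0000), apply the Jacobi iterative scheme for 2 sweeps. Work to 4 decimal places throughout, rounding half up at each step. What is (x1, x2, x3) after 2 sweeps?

Iteration 1:
  x1 = (-5 - (1.8)·0.0000 - (-1)·0.0000) / (-3.8) = 1.3158
  x2 = (7 - (3)·0.0000 - (2.9)·0.0000) / (6.9) = 1.0145
  x3 = (-4 - (1)·0.0000 - (3.9)·0.0000) / (8.9) = -0.4494
Iteration 2:
  x1 = (-5 - (1.8)·1.0145 - (-1)·-0.4494) / (-3.8) = 1.9146
  x2 = (7 - (3)·1.3158 - (2.9)·-0.4494) / (6.9) = 0.6313
  x3 = (-4 - (1)·1.3158 - (3.9)·1.0145) / (8.9) = -1.0418

(1.9146, 0.6313, -1.0418)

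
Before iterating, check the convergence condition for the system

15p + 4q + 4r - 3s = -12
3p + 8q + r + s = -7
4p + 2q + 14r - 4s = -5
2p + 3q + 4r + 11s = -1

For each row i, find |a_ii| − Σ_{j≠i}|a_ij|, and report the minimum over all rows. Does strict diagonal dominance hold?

2

row 1: |15| − (4+4+3) = 4
row 2: |8| − (3+1+1) = 3
row 3: |14| − (4+2+4) = 4
row 4: |11| − (2+3+4) = 2
minimum over rows = 2 → strictly diagonally dominant (convergence guaranteed)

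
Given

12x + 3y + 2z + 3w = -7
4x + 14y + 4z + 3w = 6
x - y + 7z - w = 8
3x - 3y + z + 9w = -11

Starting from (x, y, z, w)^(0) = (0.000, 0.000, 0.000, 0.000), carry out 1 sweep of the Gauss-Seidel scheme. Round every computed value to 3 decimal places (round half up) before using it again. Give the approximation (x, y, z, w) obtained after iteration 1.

Iteration 1:
  x = (-7 - (3)·0.000 - (2)·0.000 - (3)·0.000) / (12) = -0.583
  y = (6 - (4)·-0.583 - (4)·0.000 - (3)·0.000) / (14) = 0.595
  z = (8 - (1)·-0.583 - (-1)·0.595 - (-1)·0.000) / (7) = 1.311
  w = (-11 - (3)·-0.583 - (-3)·0.595 - (1)·1.311) / (9) = -0.975

(-0.583, 0.595, 1.311, -0.975)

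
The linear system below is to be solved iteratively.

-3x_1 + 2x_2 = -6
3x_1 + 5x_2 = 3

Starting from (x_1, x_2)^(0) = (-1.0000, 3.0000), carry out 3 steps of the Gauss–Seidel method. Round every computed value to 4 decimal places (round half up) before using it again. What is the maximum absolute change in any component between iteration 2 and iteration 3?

Iteration 1:
  x_1 = (-6 - (2)·3.0000) / (-3) = 4.0000
  x_2 = (3 - (3)·4.0000) / (5) = -1.8000
Iteration 2:
  x_1 = (-6 - (2)·-1.8000) / (-3) = 0.8000
  x_2 = (3 - (3)·0.8000) / (5) = 0.1200
Iteration 3:
  x_1 = (-6 - (2)·0.1200) / (-3) = 2.0800
  x_2 = (3 - (3)·2.0800) / (5) = -0.6480
Change: (1.2800, -0.7680) → max |·| = 1.2800

1.2800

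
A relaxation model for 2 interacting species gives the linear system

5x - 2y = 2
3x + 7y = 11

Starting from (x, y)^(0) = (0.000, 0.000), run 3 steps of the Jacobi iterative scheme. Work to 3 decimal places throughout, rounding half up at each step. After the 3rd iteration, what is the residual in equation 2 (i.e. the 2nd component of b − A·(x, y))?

Iteration 1:
  x = (2 - (-2)·0.000) / (5) = 0.400
  y = (11 - (3)·0.000) / (7) = 1.571
Iteration 2:
  x = (2 - (-2)·1.571) / (5) = 1.028
  y = (11 - (3)·0.400) / (7) = 1.400
Iteration 3:
  x = (2 - (-2)·1.400) / (5) = 0.960
  y = (11 - (3)·1.028) / (7) = 1.131
Residual b − A·x = (-0.538, 0.203)

0.203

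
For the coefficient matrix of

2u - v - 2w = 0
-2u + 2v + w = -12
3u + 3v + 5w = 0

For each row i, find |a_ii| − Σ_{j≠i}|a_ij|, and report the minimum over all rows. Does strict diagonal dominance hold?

row 1: |2| − (1+2) = -1
row 2: |2| − (2+1) = -1
row 3: |5| − (3+3) = -1
minimum over rows = -1 → not strictly diagonally dominant

-1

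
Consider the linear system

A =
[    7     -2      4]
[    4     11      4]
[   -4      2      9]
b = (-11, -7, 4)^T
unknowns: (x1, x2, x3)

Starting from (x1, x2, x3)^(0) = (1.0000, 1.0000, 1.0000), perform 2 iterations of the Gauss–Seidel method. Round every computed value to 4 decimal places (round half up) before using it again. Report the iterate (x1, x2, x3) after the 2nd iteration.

(-1.4877, 0.0169, -0.2205)

Iteration 1:
  x1 = (-11 - (-2)·1.0000 - (4)·1.0000) / (7) = -1.8571
  x2 = (-7 - (4)·-1.8571 - (4)·1.0000) / (11) = -0.3247
  x3 = (4 - (-4)·-1.8571 - (2)·-0.3247) / (9) = -0.3088
Iteration 2:
  x1 = (-11 - (-2)·-0.3247 - (4)·-0.3088) / (7) = -1.4877
  x2 = (-7 - (4)·-1.4877 - (4)·-0.3088) / (11) = 0.0169
  x3 = (4 - (-4)·-1.4877 - (2)·0.0169) / (9) = -0.2205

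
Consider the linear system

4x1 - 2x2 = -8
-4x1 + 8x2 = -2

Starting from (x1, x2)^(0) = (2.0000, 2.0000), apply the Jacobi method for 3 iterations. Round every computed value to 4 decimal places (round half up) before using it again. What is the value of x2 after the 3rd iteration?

Iteration 1:
  x1 = (-8 - (-2)·2.0000) / (4) = -1.0000
  x2 = (-2 - (-4)·2.0000) / (8) = 0.7500
Iteration 2:
  x1 = (-8 - (-2)·0.7500) / (4) = -1.6250
  x2 = (-2 - (-4)·-1.0000) / (8) = -0.7500
Iteration 3:
  x1 = (-8 - (-2)·-0.7500) / (4) = -2.3750
  x2 = (-2 - (-4)·-1.6250) / (8) = -1.0625

-1.0625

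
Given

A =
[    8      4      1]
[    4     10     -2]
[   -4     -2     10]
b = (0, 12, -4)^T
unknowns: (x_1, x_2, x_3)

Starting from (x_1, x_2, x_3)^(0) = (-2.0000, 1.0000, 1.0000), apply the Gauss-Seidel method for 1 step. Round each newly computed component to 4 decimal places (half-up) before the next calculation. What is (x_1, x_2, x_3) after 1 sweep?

(-0.6250, 1.6500, -0.3200)

Iteration 1:
  x_1 = (0 - (4)·1.0000 - (1)·1.0000) / (8) = -0.6250
  x_2 = (12 - (4)·-0.6250 - (-2)·1.0000) / (10) = 1.6500
  x_3 = (-4 - (-4)·-0.6250 - (-2)·1.6500) / (10) = -0.3200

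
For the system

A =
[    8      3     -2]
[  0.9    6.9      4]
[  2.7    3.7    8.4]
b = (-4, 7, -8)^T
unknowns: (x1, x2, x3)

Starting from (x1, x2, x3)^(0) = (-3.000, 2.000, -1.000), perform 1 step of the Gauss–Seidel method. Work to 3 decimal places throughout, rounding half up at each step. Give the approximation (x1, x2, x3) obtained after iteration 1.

(-1.500, 1.790, -1.259)

Iteration 1:
  x1 = (-4 - (3)·2.000 - (-2)·-1.000) / (8) = -1.500
  x2 = (7 - (0.9)·-1.500 - (4)·-1.000) / (6.9) = 1.790
  x3 = (-8 - (2.7)·-1.500 - (3.7)·1.790) / (8.4) = -1.259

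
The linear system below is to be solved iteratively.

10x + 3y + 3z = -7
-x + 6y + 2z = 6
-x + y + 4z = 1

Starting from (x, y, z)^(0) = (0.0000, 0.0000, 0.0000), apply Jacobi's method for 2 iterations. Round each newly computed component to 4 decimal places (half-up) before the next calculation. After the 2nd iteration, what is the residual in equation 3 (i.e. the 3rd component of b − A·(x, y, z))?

-0.1750

Iteration 1:
  x = (-7 - (3)·0.0000 - (3)·0.0000) / (10) = -0.7000
  y = (6 - (-1)·0.0000 - (2)·0.0000) / (6) = 1.0000
  z = (1 - (-1)·0.0000 - (1)·0.0000) / (4) = 0.2500
Iteration 2:
  x = (-7 - (3)·1.0000 - (3)·0.2500) / (10) = -1.0750
  y = (6 - (-1)·-0.7000 - (2)·0.2500) / (6) = 0.8000
  z = (1 - (-1)·-0.7000 - (1)·1.0000) / (4) = -0.1750
Residual b − A·x = (1.8750, 0.4750, -0.1750)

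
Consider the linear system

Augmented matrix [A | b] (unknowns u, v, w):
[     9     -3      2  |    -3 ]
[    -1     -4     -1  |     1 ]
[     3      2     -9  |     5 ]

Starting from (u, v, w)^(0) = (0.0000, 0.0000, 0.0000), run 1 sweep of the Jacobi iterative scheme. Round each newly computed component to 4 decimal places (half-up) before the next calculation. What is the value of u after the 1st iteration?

Iteration 1:
  u = (-3 - (-3)·0.0000 - (2)·0.0000) / (9) = -0.3333
  v = (1 - (-1)·0.0000 - (-1)·0.0000) / (-4) = -0.2500
  w = (5 - (3)·0.0000 - (2)·0.0000) / (-9) = -0.5556

-0.3333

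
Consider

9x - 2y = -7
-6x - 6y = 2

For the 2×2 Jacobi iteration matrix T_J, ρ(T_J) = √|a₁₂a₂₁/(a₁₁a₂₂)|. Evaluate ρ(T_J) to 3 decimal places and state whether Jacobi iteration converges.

a₁₂a₂₁/(a₁₁a₂₂) = (-2)·(-6) / ((9)·(-6)) = -0.222222
ρ = √|-0.222222| = √0.222222 = 0.471
ρ < 1, so Jacobi converges

0.471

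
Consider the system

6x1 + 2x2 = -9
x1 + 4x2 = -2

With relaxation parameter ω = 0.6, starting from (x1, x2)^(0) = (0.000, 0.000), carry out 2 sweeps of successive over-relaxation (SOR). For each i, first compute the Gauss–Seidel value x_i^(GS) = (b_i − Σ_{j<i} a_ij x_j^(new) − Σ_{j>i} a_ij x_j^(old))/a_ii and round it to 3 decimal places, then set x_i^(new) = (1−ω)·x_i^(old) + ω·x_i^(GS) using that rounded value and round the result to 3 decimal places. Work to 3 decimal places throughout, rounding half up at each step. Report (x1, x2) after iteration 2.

(-1.227, -0.182)

Iteration 1:
  x1: GS value = (-9 - (2)·0.000) / (6) = -1.500;  x1 ← (1−ω)·0.000 + ω·-1.500 = -0.900
  x2: GS value = (-2 - (1)·-0.900) / (4) = -0.275;  x2 ← (1−ω)·0.000 + ω·-0.275 = -0.165
Iteration 2:
  x1: GS value = (-9 - (2)·-0.165) / (6) = -1.445;  x1 ← (1−ω)·-0.900 + ω·-1.445 = -1.227
  x2: GS value = (-2 - (1)·-1.227) / (4) = -0.193;  x2 ← (1−ω)·-0.165 + ω·-0.193 = -0.182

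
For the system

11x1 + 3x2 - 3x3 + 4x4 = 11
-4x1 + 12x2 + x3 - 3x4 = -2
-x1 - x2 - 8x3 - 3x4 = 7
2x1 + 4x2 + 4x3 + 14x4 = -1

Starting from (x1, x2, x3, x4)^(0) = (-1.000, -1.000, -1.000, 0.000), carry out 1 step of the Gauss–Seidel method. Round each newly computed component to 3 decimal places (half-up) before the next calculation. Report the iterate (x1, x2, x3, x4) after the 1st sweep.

(1.000, 0.250, -1.031, 0.009)

Iteration 1:
  x1 = (11 - (3)·-1.000 - (-3)·-1.000 - (4)·0.000) / (11) = 1.000
  x2 = (-2 - (-4)·1.000 - (1)·-1.000 - (-3)·0.000) / (12) = 0.250
  x3 = (7 - (-1)·1.000 - (-1)·0.250 - (-3)·0.000) / (-8) = -1.031
  x4 = (-1 - (2)·1.000 - (4)·0.250 - (4)·-1.031) / (14) = 0.009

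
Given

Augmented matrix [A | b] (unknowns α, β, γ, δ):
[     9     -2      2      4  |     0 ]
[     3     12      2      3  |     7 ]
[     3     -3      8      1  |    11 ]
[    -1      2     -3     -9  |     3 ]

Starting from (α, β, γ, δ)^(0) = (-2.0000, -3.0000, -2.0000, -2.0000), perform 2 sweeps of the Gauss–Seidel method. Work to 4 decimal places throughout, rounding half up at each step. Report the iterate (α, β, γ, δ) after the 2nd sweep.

(0.1988, 0.4124, 1.5481, -0.7798)

Iteration 1:
  α = (0 - (-2)·-3.0000 - (2)·-2.0000 - (4)·-2.0000) / (9) = 0.6667
  β = (7 - (3)·0.6667 - (2)·-2.0000 - (3)·-2.0000) / (12) = 1.2500
  γ = (11 - (3)·0.6667 - (-3)·1.2500 - (1)·-2.0000) / (8) = 1.8437
  δ = (3 - (-1)·0.6667 - (2)·1.2500 - (-3)·1.8437) / (-9) = -0.7442
Iteration 2:
  α = (0 - (-2)·1.2500 - (2)·1.8437 - (4)·-0.7442) / (9) = 0.1988
  β = (7 - (3)·0.1988 - (2)·1.8437 - (3)·-0.7442) / (12) = 0.4124
  γ = (11 - (3)·0.1988 - (-3)·0.4124 - (1)·-0.7442) / (8) = 1.5481
  δ = (3 - (-1)·0.1988 - (2)·0.4124 - (-3)·1.5481) / (-9) = -0.7798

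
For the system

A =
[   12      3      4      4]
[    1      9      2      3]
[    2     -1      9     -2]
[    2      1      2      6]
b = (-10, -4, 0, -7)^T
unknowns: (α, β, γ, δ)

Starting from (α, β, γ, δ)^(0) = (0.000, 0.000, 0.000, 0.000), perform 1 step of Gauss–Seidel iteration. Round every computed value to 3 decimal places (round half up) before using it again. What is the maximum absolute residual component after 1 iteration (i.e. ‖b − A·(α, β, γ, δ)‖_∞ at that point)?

Iteration 1:
  α = (-10 - (3)·0.000 - (4)·0.000 - (4)·0.000) / (12) = -0.833
  β = (-4 - (1)·-0.833 - (2)·0.000 - (3)·0.000) / (9) = -0.352
  γ = (0 - (2)·-0.833 - (-1)·-0.352 - (-2)·0.000) / (9) = 0.146
  δ = (-7 - (2)·-0.833 - (1)·-0.352 - (2)·0.146) / (6) = -0.879
Residual b − A·x = (3.984, 2.346, -1.758, 0.000); ∞-norm = 3.984

3.984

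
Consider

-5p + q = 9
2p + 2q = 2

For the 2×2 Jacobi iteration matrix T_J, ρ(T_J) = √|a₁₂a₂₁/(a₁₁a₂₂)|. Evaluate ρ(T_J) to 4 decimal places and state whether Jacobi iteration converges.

0.4472

a₁₂a₂₁/(a₁₁a₂₂) = (1)·(2) / ((-5)·(2)) = -0.200000
ρ = √|-0.200000| = √0.200000 = 0.4472
ρ < 1, so Jacobi converges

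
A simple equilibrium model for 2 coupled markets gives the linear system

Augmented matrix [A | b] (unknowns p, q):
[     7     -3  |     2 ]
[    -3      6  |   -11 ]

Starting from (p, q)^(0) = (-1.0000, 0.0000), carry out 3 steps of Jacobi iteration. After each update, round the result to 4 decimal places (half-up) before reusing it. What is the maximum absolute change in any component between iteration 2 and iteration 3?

Iteration 1:
  p = (2 - (-3)·0.0000) / (7) = 0.2857
  q = (-11 - (-3)·-1.0000) / (6) = -2.3333
Iteration 2:
  p = (2 - (-3)·-2.3333) / (7) = -0.7143
  q = (-11 - (-3)·0.2857) / (6) = -1.6905
Iteration 3:
  p = (2 - (-3)·-1.6905) / (7) = -0.4388
  q = (-11 - (-3)·-0.7143) / (6) = -2.1905
Change: (0.2755, -0.5000) → max |·| = 0.5000

0.5000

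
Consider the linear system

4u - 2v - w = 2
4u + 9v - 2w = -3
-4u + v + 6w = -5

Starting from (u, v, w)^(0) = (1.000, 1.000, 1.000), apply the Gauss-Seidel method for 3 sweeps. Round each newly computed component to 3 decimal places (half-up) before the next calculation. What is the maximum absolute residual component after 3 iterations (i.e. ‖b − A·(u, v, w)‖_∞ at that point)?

Iteration 1:
  u = (2 - (-2)·1.000 - (-1)·1.000) / (4) = 1.250
  v = (-3 - (4)·1.250 - (-2)·1.000) / (9) = -0.667
  w = (-5 - (-4)·1.250 - (1)·-0.667) / (6) = 0.111
Iteration 2:
  u = (2 - (-2)·-0.667 - (-1)·0.111) / (4) = 0.194
  v = (-3 - (4)·0.194 - (-2)·0.111) / (9) = -0.395
  w = (-5 - (-4)·0.194 - (1)·-0.395) / (6) = -0.638
Iteration 3:
  u = (2 - (-2)·-0.395 - (-1)·-0.638) / (4) = 0.143
  v = (-3 - (4)·0.143 - (-2)·-0.638) / (9) = -0.539
  w = (-5 - (-4)·0.143 - (1)·-0.539) / (6) = -0.648
Residual b − A·x = (-0.298, -0.017, -0.001); ∞-norm = 0.298

0.298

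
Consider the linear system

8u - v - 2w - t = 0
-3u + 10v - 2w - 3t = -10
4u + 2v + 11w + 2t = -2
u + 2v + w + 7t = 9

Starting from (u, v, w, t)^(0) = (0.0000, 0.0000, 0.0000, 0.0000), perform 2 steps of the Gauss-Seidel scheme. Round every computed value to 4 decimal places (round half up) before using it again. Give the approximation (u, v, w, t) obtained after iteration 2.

(0.0714, -0.5072, -0.4013, 1.4778)

Iteration 1:
  u = (0 - (-1)·0.0000 - (-2)·0.0000 - (-1)·0.0000) / (8) = 0.0000
  v = (-10 - (-3)·0.0000 - (-2)·0.0000 - (-3)·0.0000) / (10) = -1.0000
  w = (-2 - (4)·0.0000 - (2)·-1.0000 - (2)·0.0000) / (11) = 0.0000
  t = (9 - (1)·0.0000 - (2)·-1.0000 - (1)·0.0000) / (7) = 1.5714
Iteration 2:
  u = (0 - (-1)·-1.0000 - (-2)·0.0000 - (-1)·1.5714) / (8) = 0.0714
  v = (-10 - (-3)·0.0714 - (-2)·0.0000 - (-3)·1.5714) / (10) = -0.5072
  w = (-2 - (4)·0.0714 - (2)·-0.5072 - (2)·1.5714) / (11) = -0.4013
  t = (9 - (1)·0.0714 - (2)·-0.5072 - (1)·-0.4013) / (7) = 1.4778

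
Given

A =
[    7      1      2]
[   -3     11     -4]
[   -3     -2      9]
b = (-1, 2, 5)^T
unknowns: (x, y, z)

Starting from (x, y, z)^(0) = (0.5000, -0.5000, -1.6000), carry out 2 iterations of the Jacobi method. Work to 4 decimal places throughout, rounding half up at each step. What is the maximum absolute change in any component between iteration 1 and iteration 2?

Iteration 1:
  x = (-1 - (1)·-0.5000 - (2)·-1.6000) / (7) = 0.3857
  y = (2 - (-3)·0.5000 - (-4)·-1.6000) / (11) = -0.2636
  z = (5 - (-3)·0.5000 - (-2)·-0.5000) / (9) = 0.6111
Iteration 2:
  x = (-1 - (1)·-0.2636 - (2)·0.6111) / (7) = -0.2798
  y = (2 - (-3)·0.3857 - (-4)·0.6111) / (11) = 0.5092
  z = (5 - (-3)·0.3857 - (-2)·-0.2636) / (9) = 0.6255
Change: (-0.6655, 0.7728, 0.0144) → max |·| = 0.7728

0.7728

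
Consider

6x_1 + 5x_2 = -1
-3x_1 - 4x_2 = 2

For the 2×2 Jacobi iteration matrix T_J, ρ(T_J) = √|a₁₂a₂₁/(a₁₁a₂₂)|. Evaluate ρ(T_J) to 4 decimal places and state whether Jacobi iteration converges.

a₁₂a₂₁/(a₁₁a₂₂) = (5)·(-3) / ((6)·(-4)) = 0.625000
ρ = √|0.625000| = √0.625000 = 0.7906
ρ < 1, so Jacobi converges

0.7906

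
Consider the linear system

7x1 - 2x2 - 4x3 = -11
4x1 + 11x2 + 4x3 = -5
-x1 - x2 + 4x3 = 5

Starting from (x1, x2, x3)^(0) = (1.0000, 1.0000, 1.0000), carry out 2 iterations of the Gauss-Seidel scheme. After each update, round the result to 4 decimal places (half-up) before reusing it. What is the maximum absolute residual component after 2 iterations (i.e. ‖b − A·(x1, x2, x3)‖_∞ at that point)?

Iteration 1:
  x1 = (-11 - (-2)·1.0000 - (-4)·1.0000) / (7) = -0.7143
  x2 = (-5 - (4)·-0.7143 - (4)·1.0000) / (11) = -0.5584
  x3 = (5 - (-1)·-0.7143 - (-1)·-0.5584) / (4) = 0.9318
Iteration 2:
  x1 = (-11 - (-2)·-0.5584 - (-4)·0.9318) / (7) = -1.1985
  x2 = (-5 - (4)·-1.1985 - (4)·0.9318) / (11) = -0.3576
  x3 = (5 - (-1)·-1.1985 - (-1)·-0.3576) / (4) = 0.8610
Residual b − A·x = (0.1183, 0.2836, -0.0001); ∞-norm = 0.2836

0.2836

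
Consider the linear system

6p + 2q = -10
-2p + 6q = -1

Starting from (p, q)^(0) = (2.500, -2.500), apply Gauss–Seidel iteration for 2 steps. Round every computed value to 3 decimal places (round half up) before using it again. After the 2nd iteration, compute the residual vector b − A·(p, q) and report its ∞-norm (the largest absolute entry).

Iteration 1:
  p = (-10 - (2)·-2.500) / (6) = -0.833
  q = (-1 - (-2)·-0.833) / (6) = -0.444
Iteration 2:
  p = (-10 - (2)·-0.444) / (6) = -1.519
  q = (-1 - (-2)·-1.519) / (6) = -0.673
Residual b − A·x = (0.460, 0.000); ∞-norm = 0.460

0.460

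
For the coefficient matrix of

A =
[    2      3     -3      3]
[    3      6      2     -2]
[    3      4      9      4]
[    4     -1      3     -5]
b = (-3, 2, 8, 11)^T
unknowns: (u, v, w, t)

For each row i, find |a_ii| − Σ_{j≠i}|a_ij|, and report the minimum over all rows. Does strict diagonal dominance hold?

row 1: |2| − (3+3+3) = -7
row 2: |6| − (3+2+2) = -1
row 3: |9| − (3+4+4) = -2
row 4: |-5| − (4+1+3) = -3
minimum over rows = -7 → not strictly diagonally dominant

-7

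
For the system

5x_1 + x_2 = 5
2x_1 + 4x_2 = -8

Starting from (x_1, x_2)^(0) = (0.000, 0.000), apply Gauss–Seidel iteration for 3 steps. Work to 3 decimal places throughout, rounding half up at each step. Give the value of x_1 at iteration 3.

Iteration 1:
  x_1 = (5 - (1)·0.000) / (5) = 1.000
  x_2 = (-8 - (2)·1.000) / (4) = -2.500
Iteration 2:
  x_1 = (5 - (1)·-2.500) / (5) = 1.500
  x_2 = (-8 - (2)·1.500) / (4) = -2.750
Iteration 3:
  x_1 = (5 - (1)·-2.750) / (5) = 1.550
  x_2 = (-8 - (2)·1.550) / (4) = -2.775

1.550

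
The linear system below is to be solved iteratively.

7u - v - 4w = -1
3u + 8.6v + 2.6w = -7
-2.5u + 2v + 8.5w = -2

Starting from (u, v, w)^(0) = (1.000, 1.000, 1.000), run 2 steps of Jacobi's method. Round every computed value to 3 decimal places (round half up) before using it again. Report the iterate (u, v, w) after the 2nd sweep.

Iteration 1:
  u = (-1 - (-1)·1.000 - (-4)·1.000) / (7) = 0.571
  v = (-7 - (3)·1.000 - (2.6)·1.000) / (8.6) = -1.465
  w = (-2 - (-2.5)·1.000 - (2)·1.000) / (8.5) = -0.176
Iteration 2:
  u = (-1 - (-1)·-1.465 - (-4)·-0.176) / (7) = -0.453
  v = (-7 - (3)·0.571 - (2.6)·-0.176) / (8.6) = -0.960
  w = (-2 - (-2.5)·0.571 - (2)·-1.465) / (8.5) = 0.277

(-0.453, -0.960, 0.277)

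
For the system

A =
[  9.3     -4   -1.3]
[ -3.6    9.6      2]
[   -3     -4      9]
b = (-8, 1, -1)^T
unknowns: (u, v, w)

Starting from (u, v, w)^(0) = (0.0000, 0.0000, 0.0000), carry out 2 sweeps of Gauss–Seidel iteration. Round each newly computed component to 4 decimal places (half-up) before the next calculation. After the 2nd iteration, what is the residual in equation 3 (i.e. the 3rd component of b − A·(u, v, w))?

Iteration 1:
  u = (-8 - (-4)·0.0000 - (-1.3)·0.0000) / (9.3) = -0.8602
  v = (1 - (-3.6)·-0.8602 - (2)·0.0000) / (9.6) = -0.2184
  w = (-1 - (-3)·-0.8602 - (-4)·-0.2184) / (9) = -0.4949
Iteration 2:
  u = (-8 - (-4)·-0.2184 - (-1.3)·-0.4949) / (9.3) = -1.0233
  v = (1 - (-3.6)·-1.0233 - (2)·-0.4949) / (9.6) = -0.1765
  w = (-1 - (-3)·-1.0233 - (-4)·-0.1765) / (9) = -0.5307
Residual b − A·x = (0.1208, 0.0719, 0.0004)

0.0004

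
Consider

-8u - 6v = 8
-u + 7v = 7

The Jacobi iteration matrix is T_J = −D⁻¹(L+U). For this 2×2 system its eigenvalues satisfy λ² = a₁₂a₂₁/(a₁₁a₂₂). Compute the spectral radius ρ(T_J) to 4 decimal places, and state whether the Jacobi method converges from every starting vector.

a₁₂a₂₁/(a₁₁a₂₂) = (-6)·(-1) / ((-8)·(7)) = -0.107143
ρ = √|-0.107143| = √0.107143 = 0.3273
ρ < 1, so Jacobi converges

0.3273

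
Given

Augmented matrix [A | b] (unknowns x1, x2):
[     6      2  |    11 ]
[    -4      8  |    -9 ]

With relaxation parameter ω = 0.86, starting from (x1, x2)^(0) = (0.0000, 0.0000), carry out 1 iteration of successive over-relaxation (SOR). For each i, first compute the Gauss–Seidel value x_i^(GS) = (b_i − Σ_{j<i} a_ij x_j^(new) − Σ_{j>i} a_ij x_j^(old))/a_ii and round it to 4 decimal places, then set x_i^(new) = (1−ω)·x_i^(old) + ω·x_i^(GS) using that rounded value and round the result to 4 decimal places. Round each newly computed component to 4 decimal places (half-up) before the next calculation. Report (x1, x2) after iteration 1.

Iteration 1:
  x1: GS value = (11 - (2)·0.0000) / (6) = 1.8333;  x1 ← (1−ω)·0.0000 + ω·1.8333 = 1.5766
  x2: GS value = (-9 - (-4)·1.5766) / (8) = -0.3367;  x2 ← (1−ω)·0.0000 + ω·-0.3367 = -0.2896

(1.5766, -0.2896)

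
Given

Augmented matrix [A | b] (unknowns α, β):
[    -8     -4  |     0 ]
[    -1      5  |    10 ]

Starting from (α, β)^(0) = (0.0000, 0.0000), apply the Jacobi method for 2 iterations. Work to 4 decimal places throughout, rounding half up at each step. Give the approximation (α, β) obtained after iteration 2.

(-1.0000, 2.0000)

Iteration 1:
  α = (0 - (-4)·0.0000) / (-8) = 0.0000
  β = (10 - (-1)·0.0000) / (5) = 2.0000
Iteration 2:
  α = (0 - (-4)·2.0000) / (-8) = -1.0000
  β = (10 - (-1)·0.0000) / (5) = 2.0000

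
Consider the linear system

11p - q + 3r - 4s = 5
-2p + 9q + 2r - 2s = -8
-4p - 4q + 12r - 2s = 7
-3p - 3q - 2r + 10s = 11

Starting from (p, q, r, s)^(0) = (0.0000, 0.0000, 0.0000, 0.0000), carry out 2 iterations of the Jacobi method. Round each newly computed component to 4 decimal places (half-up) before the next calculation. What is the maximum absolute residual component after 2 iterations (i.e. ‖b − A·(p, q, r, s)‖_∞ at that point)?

1.4762

Iteration 1:
  p = (5 - (-1)·0.0000 - (3)·0.0000 - (-4)·0.0000) / (11) = 0.4545
  q = (-8 - (-2)·0.0000 - (2)·0.0000 - (-2)·0.0000) / (9) = -0.8889
  r = (7 - (-4)·0.0000 - (-4)·0.0000 - (-2)·0.0000) / (12) = 0.5833
  s = (11 - (-3)·0.0000 - (-3)·0.0000 - (-2)·0.0000) / (10) = 1.1000
Iteration 2:
  p = (5 - (-1)·-0.8889 - (3)·0.5833 - (-4)·1.1000) / (11) = 0.6147
  q = (-8 - (-2)·0.4545 - (2)·0.5833 - (-2)·1.1000) / (9) = -0.6731
  r = (7 - (-4)·0.4545 - (-4)·-0.8889 - (-2)·1.1000) / (12) = 0.6219
  s = (11 - (-3)·0.4545 - (-3)·-0.8889 - (-2)·0.5833) / (10) = 1.0863
Residual b − A·x = (0.0447, 0.2161, 1.4762, 1.2056); ∞-norm = 1.4762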